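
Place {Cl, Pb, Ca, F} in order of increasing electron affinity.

Ca, Pb, F, Cl

F is in period 2, group 17; Cl is in period 3, group 17; Ca is in period 4, group 2; Pb is in period 6, group 14.
EA tends to increase across a period and decrease down a group, though the pattern is less regular than for IE or radius.
Here both period and group differ, so the two effects have to be weighed against each other.
Pb > Ca: period and group pull opposite ways; the across-period shift dominates (35 vs 2 kJ/mol).
F > Pb: relative to Pb, both the across-period and down-group shifts push F's electron affinity up.
Cl > F: this pair runs against the simple trend — see the exception note.
Note the exception: Cl has a higher electron affinity than F, contrary to the simple trend — F's small 2p subshell makes the incoming electron feel strong e⁻–e⁻ repulsion, so Cl actually releases more energy on gaining an electron.
Approximate values (kJ/mol): F 328, Cl 349, Ca 2, Pb 35.
So from lowest to highest: Ca < Pb < F < Cl.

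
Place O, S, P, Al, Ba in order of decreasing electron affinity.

S, O, P, Al, Ba

O is in period 2, group 16; Al is in period 3, group 13; P is in period 3, group 15; S is in period 3, group 16; Ba is in period 6, group 2.
EA tends to increase across a period and decrease down a group, though the pattern is less regular than for IE or radius.
These span different periods and groups, so the two trends combine.
Al > Ba: relative to Ba, both the across-period and down-group shifts push Al's electron affinity up.
P > Al: both are in period 3; the period trend gives P the larger value.
O > P: relative to P, both the across-period and down-group shifts push O's electron affinity up.
S > O: this pair runs against the simple trend — see the exception note.
Note the exception: S has a higher electron affinity than O, contrary to the simple trend — the compact 2p subshell of O repels the added electron more than S's larger 3p does.
Approximate values (kJ/mol): O 141, Al 42, P 72, S 200, Ba 14.
So from highest to lowest: S > O > P > Al > Ba.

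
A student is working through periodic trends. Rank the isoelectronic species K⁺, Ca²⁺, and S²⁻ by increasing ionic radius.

All of these have 18 electrons, so size is governed by nuclear charge alone: the more protons, the stronger the pull on the same electron cloud, and the smaller the ion.
Nuclear charges: Ca²⁺ (Z=20), K⁺ (Z=19), S²⁻ (Z=16).
Smallest to largest: Ca²⁺ < K⁺ < S²⁻.

Ca²⁺ < K⁺ < S²⁻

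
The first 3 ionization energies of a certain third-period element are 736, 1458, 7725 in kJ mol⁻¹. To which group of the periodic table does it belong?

Look for the largest jump between consecutive ionization energies: IE3/IE2 ≈ 5.3, far larger than any earlier ratio.
That jump marks the point where a core electron is being removed. So the atom has 2 valence electrons.
A main-group element with 2 valence electrons is in group 2.

Group 2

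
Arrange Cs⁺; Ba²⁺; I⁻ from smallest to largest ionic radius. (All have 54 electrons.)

Ba²⁺ < Cs⁺ < I⁻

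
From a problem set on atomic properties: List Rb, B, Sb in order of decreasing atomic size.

Rb > Sb > B

B is in period 2, group 13; Rb is in period 5, group 1; Sb is in period 5, group 15.
Atomic radius shrinks across a period as nuclear charge pulls the same shell inward, and grows down a group as new shells are added.
Neither a single period nor a single group — weigh both effects.
Sb > B: period and group pull opposite ways; the down-group shift dominates (140 vs 85 pm).
Rb > Sb: Rb lies to the left of Sb in period 5, so the across-period effect alone puts Rb larger.
Approximate values (pm): B 85, Rb 210, Sb 140.
So from largest to smallest: Rb > Sb > B.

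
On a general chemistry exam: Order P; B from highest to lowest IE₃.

B > P

Consider each +2 ion: P²⁺ still has 3 valence electrons; B²⁺ still has 1 valence electron.
All are still removing valence electrons, so compare the +2 ions as you would atoms: IE_3 generally rises across a period (higher Z_eff) and falls down a group (larger shell), subject to the usual subshell exceptions.
Valence configurations: P²⁺ [Ne]3s²3p¹, B²⁺ [He]2s¹.
Approximate IE_3 values (kJ/mol): P 2914, B 3660.
So the third ionization energies run P < B.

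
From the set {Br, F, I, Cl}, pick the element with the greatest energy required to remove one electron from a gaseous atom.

F is in period 2, group 17; Cl is in period 3, group 17; Br is in period 4, group 17; I is in period 5, group 17.
Removing the outermost electron gets harder across a period and easier down a group.
All are in group 17, so first ionization energy increases up the group.
The greatest energy required to remove one electron from a gaseous atom among these belongs to F.

F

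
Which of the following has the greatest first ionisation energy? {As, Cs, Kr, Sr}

As is in period 4, group 15; Kr is in period 4, group 18; Sr is in period 5, group 2; Cs is in period 6, group 1.
First ionization energy rises across a period (greater Z_eff holds electrons more tightly) and falls down a group (valence electrons are farther from the nucleus).
These span different periods and groups, so the two trends combine.
Sr > Cs: both effects reinforce here, so Sr is clearly the higher of the two.
As > Sr: both effects reinforce here, so As is clearly the higher of the two.
Kr > As: both are in period 4; the period trend gives Kr the larger value.
For reference (kJ/mol): As 947, Kr 1351, Sr 550, Cs 376.
The greatest first ionisation energy among these belongs to Kr.

Kr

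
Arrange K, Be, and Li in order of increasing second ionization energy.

Be < K < Li

IE_2 is the cost of taking one more electron from the +1 cation: K⁺ is the bare [Ar] core; Be⁺ still has 1 valence electron; Li⁺ is the bare [He] core.
Pulling an electron out of a noble-gas core costs far more than removing a remaining valence electron, so K and Li sit at the high end of IE_2.
Approximate IE_2 values (kJ/mol): K 3052, Be 1757, Li 7298.
Hence IE_2: Be < K < Li.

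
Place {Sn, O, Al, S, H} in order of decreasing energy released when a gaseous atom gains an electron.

S, O, Sn, H, Al

H is in period 1, group 1; O is in period 2, group 16; Al is in period 3, group 13; S is in period 3, group 16; Sn is in period 5, group 14.
EA tends to increase across a period and decrease down a group, though the pattern is less regular than for IE or radius.
Here both period and group differ, so the two effects have to be weighed against each other.
H > Al: period and group pull opposite ways; the down-group shift dominates (73 vs 42 kJ/mol).
Sn > H: the two effects oppose for this pair; the across-period effect wins (107 vs 73 kJ/mol).
O > Sn: relative to Sn, both the across-period and down-group shifts push O's electron affinity up.
S > O: this pair runs against the simple trend — see the exception note.
Note the exception: S has a higher electron affinity than O, contrary to the simple trend — the compact 2p subshell of O repels the added electron more than S's larger 3p does.
For reference (kJ/mol): H 73, O 141, Al 42, S 200, Sn 107.
So from highest to lowest: S > O > Sn > H > Al.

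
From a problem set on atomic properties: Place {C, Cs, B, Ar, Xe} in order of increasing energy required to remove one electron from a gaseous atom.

B is in period 2, group 13; C is in period 2, group 14; Ar is in period 3, group 18; Xe is in period 5, group 18; Cs is in period 6, group 1.
Across a period the outer electron is held more tightly (higher IE₁); down a group it sits in a higher shell, more shielded, and comes off more easily.
These span different periods and groups, so the two trends combine.
B > Cs: relative to Cs, both the across-period and down-group shifts push B's first ionization energy up.
C > B: both are in period 2; the period trend gives C the larger value.
Xe > C: period and group pull opposite ways; the across-period shift dominates (1170 vs 1086 kJ/mol).
Ar > Xe: they share group 18; the group trend gives Ar the larger value.
Approximate values (kJ/mol): B 801, C 1086, Ar 1521, Xe 1170, Cs 376.
So from lowest to highest: Cs < B < C < Xe < Ar.

Cs < B < C < Xe < Ar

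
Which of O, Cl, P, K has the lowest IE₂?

The second ionization energy removes an electron from the +1 ion. For each element: O⁺ still has 5 valence electrons; Cl⁺ still has 6 valence electrons; P⁺ still has 4 valence electrons; K⁺ is the bare [Ar] core.
Usually core removal costs more than valence removal, but here the competition is close: a tightly held n=2 valence electron can cost more to remove than an n=3 core electron, so the actual values have to decide it.
Valence configurations: O⁺ [He]2s²2p³, Cl⁺ [Ne]3s²3p⁴, P⁺ [Ne]3s²3p².
Approximate IE_2 values (kJ/mol): O 3388, Cl 2298, P 1907, K 3052.
Overall IE_2 order: P < Cl < K < O.

P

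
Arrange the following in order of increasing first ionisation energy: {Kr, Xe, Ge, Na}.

Na is in period 3, group 1; Ge is in period 4, group 14; Kr is in period 4, group 18; Xe is in period 5, group 18.
Removing the outermost electron gets harder across a period and easier down a group.
These span different periods and groups, so the two trends combine.
Ge > Na: period and group pull opposite ways; the across-period shift dominates (762 vs 496 kJ/mol).
Xe > Ge: period and group pull opposite ways; the across-period shift dominates (1170 vs 762 kJ/mol).
Kr > Xe: they share group 18; the group trend gives Kr the larger value.
For reference (kJ/mol): Na 496, Ge 762, Kr 1351, Xe 1170.
So from lowest to highest: Na < Ge < Xe < Kr.

Na, Ge, Xe, Kr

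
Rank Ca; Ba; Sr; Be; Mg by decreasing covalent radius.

Ba, Sr, Ca, Mg, Be

Be is in period 2, group 2; Mg is in period 3, group 2; Ca is in period 4, group 2; Sr is in period 5, group 2; Ba is in period 6, group 2.
Moving right in a period, electrons are added to the same shell under a stronger nuclear pull, so atoms get smaller; moving down, a new shell is opened and atoms get larger.
All are in group 2, so atomic radius increases down the group.
So from largest to smallest: Ba > Sr > Ca > Mg > Be.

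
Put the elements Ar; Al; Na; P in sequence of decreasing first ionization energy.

Removing the outermost electron gets harder across a period and easier down a group.
All lie in period 3, so first ionization energy increases left to right.
So from highest to lowest: Ar > P > Al > Na.

Ar > P > Al > Na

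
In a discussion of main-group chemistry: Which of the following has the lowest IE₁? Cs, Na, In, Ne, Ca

Cs

Ne is in period 2, group 18; Na is in period 3, group 1; Ca is in period 4, group 2; In is in period 5, group 13; Cs is in period 6, group 1.
IE₁ increases left→right with effective nuclear charge and decreases top→bottom as the valence shell moves farther out.
Here both period and group differ, so the two effects have to be weighed against each other.
Na > Cs: Na sits above Cs in group 1, so the down-group effect alone puts Na higher.
In > Na: period and group pull opposite ways; the across-period shift dominates (558 vs 496 kJ/mol).
Ca > In: period and group pull opposite ways; the down-group shift dominates (590 vs 558 kJ/mol).
Ne > Ca: relative to Ca, both the across-period and down-group shifts push Ne's first ionization energy up.
Approximate values (kJ/mol): Ne 2081, Na 496, Ca 590, In 558, Cs 376.
The lowest IE₁ among these belongs to Cs.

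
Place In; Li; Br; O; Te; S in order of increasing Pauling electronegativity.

Atoms toward the upper right of the periodic table pull bonding electrons most strongly.
Neither a single period nor a single group — weigh both effects.
In > Li: period and group pull opposite ways; the across-period shift dominates (1.78 vs 0.98).
Te > In: Te lies to the right of In in period 5, so the across-period effect alone puts Te higher.
S > Te: S sits above Te in group 16, so the down-group effect alone puts S higher.
Br > S: period and group pull opposite ways; the across-period shift dominates (2.96 vs 2.58).
O > Br: the two effects oppose for this pair; the down-group effect wins (3.44 vs 2.96).
For reference (Pauling): Li 0.98, O 3.44, S 2.58, Br 2.96, In 1.78, Te 2.10.
So from lowest to highest: Li < In < Te < S < Br < O.

Li < In < Te < S < Br < O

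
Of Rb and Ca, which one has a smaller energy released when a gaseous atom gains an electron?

Ca

Ca is in period 4, group 2; Rb is in period 5, group 1.
Atoms with high Z_eff and room in the valence shell (especially the halogens) have the most exothermic electron affinities.
Neither a single period nor a single group — weigh both effects.
Rb > Ca: this pair runs against the simple trend — see the exception note.
Note the exception: Rb has a higher electron affinity than Ca, contrary to the simple trend — adding an electron to Ca (ns²) has to open a new, higher-energy np subshell, which is unfavourable.
Approximate values (kJ/mol): Ca 2, Rb 47.
So Ca has the smaller energy released when a gaseous atom gains an electron (Ca < Rb).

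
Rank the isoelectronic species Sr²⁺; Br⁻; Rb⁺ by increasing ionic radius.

Sr²⁺ < Rb⁺ < Br⁻

All of these have 36 electrons, so size is governed by nuclear charge alone: the more protons, the stronger the pull on the same electron cloud, and the smaller the ion.
Nuclear charges: Sr²⁺ (Z=38), Rb⁺ (Z=37), Br⁻ (Z=35).
Smallest to largest: Sr²⁺ < Rb⁺ < Br⁻.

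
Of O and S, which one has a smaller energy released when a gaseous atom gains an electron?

O

O is in period 2, group 16; S is in period 3, group 16.
Atoms with high Z_eff and room in the valence shell (especially the halogens) have the most exothermic electron affinities.
All are in group 16; the group trend (electron affinity increases up the group) applies, with the exception below.
Note the exception: S has a higher electron affinity than O, contrary to the simple trend — the compact 2p subshell of O repels the added electron more than S's larger 3p does.
Tabulated electron affinity (kJ/mol): O 141, S 200.
So O has the smaller energy released when a gaseous atom gains an electron (O < S).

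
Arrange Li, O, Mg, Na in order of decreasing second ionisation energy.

IE_2 is the cost of taking one more electron from the +1 cation: Li⁺ is the bare [He] core; O⁺ still has 5 valence electrons; Mg⁺ still has 1 valence electron; Na⁺ is the bare [Ne] core.
Core electrons are held far more tightly than valence electrons, so Na and Li top the IE_2 order.
Valence configurations: O⁺ [He]2s²2p³, Mg⁺ [Ne]3s¹.
The numbers (kJ/mol): Li 7298, O 3388, Mg 1451, Na 4562.
Putting it together, IE_2: Mg < O < Na < Li.

Li > Na > O > Mg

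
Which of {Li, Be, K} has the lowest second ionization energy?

The second ionization energy removes an electron from the +1 ion. For each element: Li⁺ is the bare [He] core; Be⁺ still has 1 valence electron; K⁺ is the bare [Ar] core.
Pulling an electron out of a noble-gas core costs far more than removing a remaining valence electron, so K and Li sit at the high end of IE_2.
The numbers (kJ/mol): Li 7298, Be 1757, K 3052.
Overall IE_2 order: Be < K < Li.

Be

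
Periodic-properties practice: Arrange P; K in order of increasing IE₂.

P < K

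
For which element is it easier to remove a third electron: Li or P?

P

Consider each +2 ion: Li²⁺ is already 1 electron into the core; P²⁺ still has 3 valence electrons.
Pulling an electron out of a noble-gas core costs far more than removing a remaining valence electron, so Li sits at the high end of IE_3.
The numbers (kJ/mol): Li 11815, P 2914.
Hence IE_3: P < Li.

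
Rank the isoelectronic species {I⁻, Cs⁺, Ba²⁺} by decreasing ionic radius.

All of these have 54 electrons, so size is governed by nuclear charge alone: the more protons, the stronger the pull on the same electron cloud, and the smaller the ion.
Nuclear charges: Ba²⁺ (Z=56), Cs⁺ (Z=55), I⁻ (Z=53).
Largest to smallest: I⁻ > Cs⁺ > Ba²⁺.

I⁻ > Cs⁺ > Ba²⁺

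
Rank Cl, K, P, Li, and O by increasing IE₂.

P < Cl < K < O < Li

The second ionization energy removes an electron from the +1 ion. For each element: Cl⁺ still has 6 valence electrons; K⁺ is the bare [Ar] core; P⁺ still has 4 valence electrons; Li⁺ is the bare [He] core; O⁺ still has 5 valence electrons.
Usually core removal costs more than valence removal, but here the competition is close: a tightly held n=2 valence electron can cost more to remove than an n=3 core electron, so the actual values have to decide it.
Valence configurations: Cl⁺ [Ne]3s²3p⁴, P⁺ [Ne]3s²3p², O⁺ [He]2s²2p³.
The numbers (kJ/mol): Cl 2298, K 3052, P 1907, Li 7298, O 3388.
Overall IE_2 order: P < Cl < K < O < Li.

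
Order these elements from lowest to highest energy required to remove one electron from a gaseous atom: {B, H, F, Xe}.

IE₁ increases left→right with effective nuclear charge and decreases top→bottom as the valence shell moves farther out.
These span different periods and groups, so the two trends combine.
Xe > B: the two effects oppose for this pair; the across-period effect wins (1170 vs 801 kJ/mol).
H > Xe: period and group pull opposite ways; the down-group shift dominates (1312 vs 1170 kJ/mol).
F > H: the two effects oppose for this pair; the across-period effect wins (1681 vs 1312 kJ/mol).
For reference (kJ/mol): H 1312, B 801, F 1681, Xe 1170.
So from lowest to highest: B < Xe < H < F.

B < Xe < H < F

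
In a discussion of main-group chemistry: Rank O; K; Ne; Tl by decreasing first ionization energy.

O is in period 2, group 16; Ne is in period 2, group 18; K is in period 4, group 1; Tl is in period 6, group 13.
Across a period the outer electron is held more tightly (higher IE₁); down a group it sits in a higher shell, more shielded, and comes off more easily.
Neither a single period nor a single group — weigh both effects.
Tl > K: the two effects oppose for this pair; the across-period effect wins (589 vs 419 kJ/mol).
O > Tl: relative to Tl, both the across-period and down-group shifts push O's first ionization energy up.
Ne > O: both are in period 2; the period trend gives Ne the larger value.
For reference (kJ/mol): O 1314, Ne 2081, K 419, Tl 589.
So from highest to lowest: Ne > O > Tl > K.

Ne, O, Tl, K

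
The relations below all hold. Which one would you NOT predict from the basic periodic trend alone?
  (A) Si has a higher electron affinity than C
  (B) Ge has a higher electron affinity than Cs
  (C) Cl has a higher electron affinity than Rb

(A)

The general trend: electron affinity increases across a period and decreases down a group.
(A) Si (period 3, group 14) vs C (period 2, group 14): the stated order contradicts the simple trend.
(B) Ge (period 4, group 14) vs Cs (period 6, group 1): the stated order agrees with the simple trend.
(C) Cl (period 3, group 17) vs Rb (period 5, group 1): the stated order agrees with the simple trend.
The exception is (A): Si's larger, more diffuse 3p orbitals accept an added electron slightly more readily than C's compact 2p.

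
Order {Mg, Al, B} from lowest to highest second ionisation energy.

Mg < Al < B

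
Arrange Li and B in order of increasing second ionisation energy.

The second ionization energy removes an electron from the +1 ion. For each element: Li⁺ is the bare [He] core; B⁺ still has 2 valence electrons.
Breaking into a closed-shell core is much more expensive than removing a leftover valence electron — Li has the largest IE_2 here.
Tabulated IE_2 (kJ/mol): Li 7298, B 2427.
Putting it together, IE_2: B < Li.

B < Li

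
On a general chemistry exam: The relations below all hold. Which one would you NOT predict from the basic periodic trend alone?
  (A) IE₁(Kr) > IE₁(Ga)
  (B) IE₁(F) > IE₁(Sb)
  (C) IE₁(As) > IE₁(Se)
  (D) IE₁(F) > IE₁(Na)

The general trend: IE₁ increases across a period and decreases down a group.
(A) Kr (period 4, group 18) vs Ga (period 4, group 13): the stated order agrees with the simple trend.
(B) F (period 2, group 17) vs Sb (period 5, group 15): the stated order agrees with the simple trend.
(C) As (period 4, group 15) vs Se (period 4, group 16): the stated order contradicts the simple trend.
(D) F (period 2, group 17) vs Na (period 3, group 1): the stated order agrees with the simple trend.
The exception is (C): Se (4p⁴) ionizes more easily than half-filled As (4p³).

(C)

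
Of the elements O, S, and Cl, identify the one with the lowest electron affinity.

O

Atoms with high Z_eff and room in the valence shell (especially the halogens) have the most exothermic electron affinities.
Neither a single period nor a single group — weigh both effects.
S > O: this pair runs against the simple trend — see the exception note.
Cl > S: Cl lies to the right of S in period 3, so the across-period effect alone puts Cl higher.
Note the exception: S has a higher electron affinity than O, contrary to the simple trend — the compact 2p subshell of O repels the added electron more than S's larger 3p does.
For reference (kJ/mol): O 141, S 200, Cl 349.
The lowest electron affinity among these belongs to O.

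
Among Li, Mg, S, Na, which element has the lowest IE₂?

Mg

The second ionization energy removes an electron from the +1 ion. For each element: Li⁺ is the bare [He] core; Mg⁺ still has 1 valence electron; S⁺ still has 5 valence electrons; Na⁺ is the bare [Ne] core.
Core electrons are held far more tightly than valence electrons, so Na and Li top the IE_2 order.
Valence configurations: Mg⁺ [Ne]3s¹, S⁺ [Ne]3s²3p³.
Tabulated IE_2 (kJ/mol): Li 7298, Mg 1451, S 2252, Na 4562.
Putting it together, IE_2: Mg < S < Na < Li.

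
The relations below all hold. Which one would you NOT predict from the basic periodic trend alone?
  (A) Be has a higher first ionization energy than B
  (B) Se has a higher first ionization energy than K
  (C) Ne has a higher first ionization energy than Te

(A)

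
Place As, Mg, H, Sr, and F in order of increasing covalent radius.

H, F, As, Mg, Sr

H is in period 1, group 1; F is in period 2, group 17; Mg is in period 3, group 2; As is in period 4, group 15; Sr is in period 5, group 2.
Radius decreases left→right (rising Z_eff, same n) and increases top→bottom (higher n).
Here both period and group differ, so the two effects have to be weighed against each other.
F > H: period and group pull opposite ways; the down-group shift dominates (64 vs 32 pm).
As > F: both effects reinforce here, so As is clearly the larger of the two.
Mg > As: the two effects oppose for this pair; the across-period effect wins (139 vs 121 pm).
Sr > Mg: Sr sits below Mg in group 2, so the down-group effect alone puts Sr larger.
Tabulated atomic radius (pm): H 32, F 64, Mg 139, As 121, Sr 185.
So from smallest to largest: H < F < As < Mg < Sr.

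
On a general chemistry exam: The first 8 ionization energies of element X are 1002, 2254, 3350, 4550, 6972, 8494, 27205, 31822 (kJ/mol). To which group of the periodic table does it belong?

Look for the largest jump between consecutive ionization energies: IE7/IE6 ≈ 3.2, far larger than any earlier ratio.
That jump marks the point where a core electron is being removed. So the atom has 6 valence electrons.
A main-group element with 6 valence electrons is in group 16.

Group 16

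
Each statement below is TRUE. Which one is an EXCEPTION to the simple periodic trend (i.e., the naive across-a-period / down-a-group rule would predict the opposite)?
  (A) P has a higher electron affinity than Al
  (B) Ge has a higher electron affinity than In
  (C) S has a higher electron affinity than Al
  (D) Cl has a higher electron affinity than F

(D)

The general trend: electron affinity increases across a period and decreases down a group.
(A) P (period 3, group 15) vs Al (period 3, group 13): the stated order agrees with the simple trend.
(B) Ge (period 4, group 14) vs In (period 5, group 13): the stated order agrees with the simple trend.
(C) S (period 3, group 16) vs Al (period 3, group 13): the stated order agrees with the simple trend.
(D) Cl (period 3, group 17) vs F (period 2, group 17): the stated order contradicts the simple trend.
The exception is (D): F's small 2p subshell makes the incoming electron feel strong e⁻–e⁻ repulsion, so Cl actually releases more energy on gaining an electron.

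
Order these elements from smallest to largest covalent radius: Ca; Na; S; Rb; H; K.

Atomic radius shrinks across a period as nuclear charge pulls the same shell inward, and grows down a group as new shells are added.
Neither a single period nor a single group — weigh both effects.
S > H: period and group pull opposite ways; the down-group shift dominates (103 vs 32 pm).
Na > S: Na lies to the left of S in period 3, so the across-period effect alone puts Na larger.
Ca > Na: period and group pull opposite ways; the down-group shift dominates (171 vs 155 pm).
K > Ca: both are in period 4; the period trend gives K the larger value.
Rb > K: Rb sits below K in group 1, so the down-group effect alone puts Rb larger.
For reference (pm): H 32, Na 155, S 103, K 196, Ca 171, Rb 210.
So from smallest to largest: H < S < Na < Ca < K < Rb.

H < S < Na < Ca < K < Rb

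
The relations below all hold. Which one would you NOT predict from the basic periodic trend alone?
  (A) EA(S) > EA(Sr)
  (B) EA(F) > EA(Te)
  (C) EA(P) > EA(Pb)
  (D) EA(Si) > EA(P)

(D)

The general trend: electron affinity increases across a period and decreases down a group.
(A) S (period 3, group 16) vs Sr (period 5, group 2): the stated order agrees with the simple trend.
(B) F (period 2, group 17) vs Te (period 5, group 16): the stated order agrees with the simple trend.
(C) P (period 3, group 15) vs Pb (period 6, group 14): the stated order agrees with the simple trend.
(D) Si (period 3, group 14) vs P (period 3, group 15): the stated order contradicts the simple trend.
The exception is (D): adding an electron to P's half-filled 3p³ is unfavourable, so Si (3p²) has the more exothermic EA.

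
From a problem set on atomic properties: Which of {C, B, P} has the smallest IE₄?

The fourth ionization energy removes an electron from the +3 ion. For each element: C³⁺ still has 1 valence electron; B³⁺ is the bare [He] core; P³⁺ still has 2 valence electrons.
Pulling an electron out of a noble-gas core costs far more than removing a remaining valence electron, so B sits at the high end of IE_4.
Valence configurations: C³⁺ [He]2s¹, P³⁺ [Ne]3s².
Approximate IE_4 values (kJ/mol): C 6223, B 25026, P 4964.
Overall IE_4 order: P < C < B.

P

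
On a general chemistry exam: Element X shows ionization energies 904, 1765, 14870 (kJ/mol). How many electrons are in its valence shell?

2

Look for the largest jump between consecutive ionization energies: IE3/IE2 ≈ 8.4, far larger than any earlier ratio.
That jump marks the point where a core electron is being removed. So the atom has 2 valence electrons.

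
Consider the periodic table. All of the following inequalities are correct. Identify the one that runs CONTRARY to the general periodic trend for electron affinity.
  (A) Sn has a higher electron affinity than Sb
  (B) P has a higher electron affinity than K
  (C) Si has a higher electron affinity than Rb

The general trend: electron affinity increases across a period and decreases down a group.
(A) Sn (period 5, group 14) vs Sb (period 5, group 15): the stated order contradicts the simple trend.
(B) P (period 3, group 15) vs K (period 4, group 1): the stated order agrees with the simple trend.
(C) Si (period 3, group 14) vs Rb (period 5, group 1): the stated order agrees with the simple trend.
The exception is (A): adding an electron to Sb's half-filled 5p³ is unfavourable, so Sn has the more exothermic EA.

(A)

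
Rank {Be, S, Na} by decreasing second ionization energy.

Na, S, Be

The second ionization energy removes an electron from the +1 ion. For each element: Be⁺ still has 1 valence electron; S⁺ still has 5 valence electrons; Na⁺ is the bare [Ne] core.
Breaking into a closed-shell core is much more expensive than removing a leftover valence electron — Na has the largest IE_2 here.
Valence configurations: Be⁺ [He]2s¹, S⁺ [Ne]3s²3p³.
Tabulated IE_2 (kJ/mol): Be 1757, S 2252, Na 4562.
So the second ionization energies run Be < S < Na.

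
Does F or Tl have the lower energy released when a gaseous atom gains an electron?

Tl

F is in period 2, group 17; Tl is in period 6, group 13.
EA tends to increase across a period and decrease down a group, though the pattern is less regular than for IE or radius.
Neither a single period nor a single group — weigh both effects.
F > Tl: relative to Tl, both the across-period and down-group shifts push F's electron affinity up.
Approximate values (kJ/mol): F 328, Tl 19.
So Tl has the lower energy released when a gaseous atom gains an electron (Tl < F).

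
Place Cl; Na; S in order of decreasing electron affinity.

Na is in period 3, group 1; S is in period 3, group 16; Cl is in period 3, group 17.
Atoms with high Z_eff and room in the valence shell (especially the halogens) have the most exothermic electron affinities.
All lie in period 3, so electron affinity increases left to right.
So from highest to lowest: Cl > S > Na.

Cl > S > Na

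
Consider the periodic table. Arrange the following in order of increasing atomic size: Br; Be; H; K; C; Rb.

H, C, Be, Br, K, Rb

Across a period the added protons contract the valence shell; down a group each new principal shell makes the atom larger.
Neither a single period nor a single group — weigh both effects.
C > H: the two effects oppose for this pair; the down-group effect wins (75 vs 32 pm).
Be > C: both are in period 2; the period trend gives Be the larger value.
Br > Be: period and group pull opposite ways; the down-group shift dominates (114 vs 102 pm).
K > Br: both are in period 4; the period trend gives K the larger value.
Rb > K: they share group 1; the group trend gives Rb the larger value.
Tabulated atomic radius (pm): H 32, Be 102, C 75, K 196, Br 114, Rb 210.
So from smallest to largest: H < C < Be < Br < K < Rb.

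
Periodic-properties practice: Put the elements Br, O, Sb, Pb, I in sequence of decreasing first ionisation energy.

O > Br > I > Sb > Pb

IE₁ increases left→right with effective nuclear charge and decreases top→bottom as the valence shell moves farther out.
Here both period and group differ, so the two effects have to be weighed against each other.
Sb > Pb: both effects reinforce here, so Sb is clearly the higher of the two.
I > Sb: both are in period 5; the period trend gives I the larger value.
Br > I: Br sits above I in group 17, so the down-group effect alone puts Br higher.
O > Br: period and group pull opposite ways; the down-group shift dominates (1314 vs 1140 kJ/mol).
Tabulated first ionization energy (kJ/mol): O 1314, Br 1140, Sb 831, I 1008, Pb 716.
So from highest to lowest: O > Br > I > Sb > Pb.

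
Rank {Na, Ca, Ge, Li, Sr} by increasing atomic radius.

Li is in period 2, group 1; Na is in period 3, group 1; Ca is in period 4, group 2; Ge is in period 4, group 14; Sr is in period 5, group 2.
Atomic radius shrinks across a period as nuclear charge pulls the same shell inward, and grows down a group as new shells are added.
Here both period and group differ, so the two effects have to be weighed against each other.
Li > Ge: period and group pull opposite ways; the across-period shift dominates (133 vs 121 pm).
Na > Li: Na sits below Li in group 1, so the down-group effect alone puts Na larger.
Ca > Na: the two effects oppose for this pair; the down-group effect wins (171 vs 155 pm).
Sr > Ca: Sr sits below Ca in group 2, so the down-group effect alone puts Sr larger.
For reference (pm): Li 133, Na 155, Ca 171, Ge 121, Sr 185.
So from smallest to largest: Ge < Li < Na < Ca < Sr.

Ge, Li, Na, Ca, Sr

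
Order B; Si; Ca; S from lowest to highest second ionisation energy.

The second ionization energy removes an electron from the +1 ion. For each element: B⁺ still has 2 valence electrons; Si⁺ still has 3 valence electrons; Ca⁺ still has 1 valence electron; S⁺ still has 5 valence electrons.
All are still removing valence electrons, so compare the +1 ions as you would atoms: IE_2 generally rises across a period (higher Z_eff) and falls down a group (larger shell), subject to the usual subshell exceptions.
Valence configurations: B⁺ [He]2s², Si⁺ [Ne]3s²3p¹, Ca⁺ [Ar]4s¹, S⁺ [Ne]3s²3p³.
Tabulated IE_2 (kJ/mol): B 2427, Si 1577, Ca 1145, S 2252.
So the second ionization energies run Ca < Si < S < B.

Ca, Si, S, B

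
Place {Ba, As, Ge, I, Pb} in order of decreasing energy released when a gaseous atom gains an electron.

I > Ge > As > Pb > Ba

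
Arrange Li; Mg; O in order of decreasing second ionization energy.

The second ionization energy removes an electron from the +1 ion. For each element: Li⁺ is the bare [He] core; Mg⁺ still has 1 valence electron; O⁺ still has 5 valence electrons.
Core electrons are held far more tightly than valence electrons, so Li tops the IE_2 order.
Valence configurations: Mg⁺ [Ne]3s¹, O⁺ [He]2s²2p³.
The numbers (kJ/mol): Li 7298, Mg 1451, O 3388.
Overall IE_2 order: Mg < O < Li.

Li > O > Mg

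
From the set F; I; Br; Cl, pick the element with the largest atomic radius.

F is in period 2, group 17; Cl is in period 3, group 17; Br is in period 4, group 17; I is in period 5, group 17.
Across a period the added protons contract the valence shell; down a group each new principal shell makes the atom larger.
All are in group 17, so atomic radius increases down the group.
The largest atomic radius among these belongs to I.

I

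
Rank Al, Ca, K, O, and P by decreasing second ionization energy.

After 1 electron has been removed, what remains? Al⁺ still has 2 valence electrons; Ca⁺ still has 1 valence electron; K⁺ is the bare [Ar] core; O⁺ still has 5 valence electrons; P⁺ still has 4 valence electrons.
Usually core removal costs more than valence removal, but here the competition is close: a tightly held n=2 valence electron can cost more to remove than an n=3 core electron, so the actual values have to decide it.
Valence configurations: Al⁺ [Ne]3s², Ca⁺ [Ar]4s¹, O⁺ [He]2s²2p³, P⁺ [Ne]3s²3p².
The numbers (kJ/mol): Al 1817, Ca 1145, K 3052, O 3388, P 1907.
Putting it together, IE_2: Ca < Al < P < K < O.

O > K > P > Al > Ca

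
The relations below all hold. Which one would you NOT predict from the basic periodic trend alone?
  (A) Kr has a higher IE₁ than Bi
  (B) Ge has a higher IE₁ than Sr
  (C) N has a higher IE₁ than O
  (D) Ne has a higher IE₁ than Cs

The general trend: IE₁ increases across a period and decreases down a group.
(A) Kr (period 4, group 18) vs Bi (period 6, group 15): the stated order agrees with the simple trend.
(B) Ge (period 4, group 14) vs Sr (period 5, group 2): the stated order agrees with the simple trend.
(C) N (period 2, group 15) vs O (period 2, group 16): the stated order contradicts the simple trend.
(D) Ne (period 2, group 18) vs Cs (period 6, group 1): the stated order agrees with the simple trend.
The exception is (C): pairing an electron in O's 2p⁴ costs repulsion energy, so O ionizes more easily than half-filled N (2p³).

(C)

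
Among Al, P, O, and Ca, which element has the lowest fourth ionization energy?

P

After 3 electrons have been removed, what remains? Al³⁺ is the bare [Ne] core; P³⁺ still has 2 valence electrons; O³⁺ still has 3 valence electrons; Ca³⁺ is already 1 electron into the core.
Usually core removal costs more than valence removal, but here the competition is close: a tightly held n=2 valence electron can cost more to remove than an n=3 core electron, so the actual values have to decide it.
Valence configurations: P³⁺ [Ne]3s², O³⁺ [He]2s²2p¹.
Approximate IE_4 values (kJ/mol): Al 11577, P 4964, O 7469, Ca 6491.
Overall IE_4 order: P < Ca < O < Al.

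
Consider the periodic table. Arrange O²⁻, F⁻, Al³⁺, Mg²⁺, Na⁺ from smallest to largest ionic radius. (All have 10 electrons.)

Al³⁺ < Mg²⁺ < Na⁺ < F⁻ < O²⁻

All of these have 10 electrons, so size is governed by nuclear charge alone: the more protons, the stronger the pull on the same electron cloud, and the smaller the ion.
Nuclear charges: Al³⁺ (Z=13), Mg²⁺ (Z=12), Na⁺ (Z=11), F⁻ (Z=9), O²⁻ (Z=8).
Smallest to largest: Al³⁺ < Mg²⁺ < Na⁺ < F⁻ < O²⁻.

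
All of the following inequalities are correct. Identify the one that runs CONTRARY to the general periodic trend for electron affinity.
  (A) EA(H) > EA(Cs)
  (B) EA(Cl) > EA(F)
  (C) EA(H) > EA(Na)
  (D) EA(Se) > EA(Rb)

The general trend: electron affinity increases across a period and decreases down a group.
(A) H (period 1, group 1) vs Cs (period 6, group 1): the stated order agrees with the simple trend.
(B) Cl (period 3, group 17) vs F (period 2, group 17): the stated order contradicts the simple trend.
(C) H (period 1, group 1) vs Na (period 3, group 1): the stated order agrees with the simple trend.
(D) Se (period 4, group 16) vs Rb (period 5, group 1): the stated order agrees with the simple trend.
The exception is (B): F's small 2p subshell makes the incoming electron feel strong e⁻–e⁻ repulsion, so Cl actually releases more energy on gaining an electron.

(B)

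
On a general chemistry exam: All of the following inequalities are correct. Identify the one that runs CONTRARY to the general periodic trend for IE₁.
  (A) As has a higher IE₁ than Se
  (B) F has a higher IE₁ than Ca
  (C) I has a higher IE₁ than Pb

(A)

The general trend: IE₁ increases across a period and decreases down a group.
(A) As (period 4, group 15) vs Se (period 4, group 16): the stated order contradicts the simple trend.
(B) F (period 2, group 17) vs Ca (period 4, group 2): the stated order agrees with the simple trend.
(C) I (period 5, group 17) vs Pb (period 6, group 14): the stated order agrees with the simple trend.
The exception is (A): Se (4p⁴) ionizes more easily than half-filled As (4p³).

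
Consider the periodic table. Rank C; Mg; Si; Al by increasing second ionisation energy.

Mg < Si < Al < C

Consider each +1 ion: C⁺ still has 3 valence electrons; Mg⁺ still has 1 valence electron; Si⁺ still has 3 valence electrons; Al⁺ still has 2 valence electrons.
All are still removing valence electrons, so compare the +1 ions as you would atoms: IE_2 generally rises across a period (higher Z_eff) and falls down a group (larger shell), subject to the usual subshell exceptions.
Valence configurations: C⁺ [He]2s²2p¹, Mg⁺ [Ne]3s¹, Si⁺ [Ne]3s²3p¹, Al⁺ [Ne]3s².
Si⁺ loses a lone 3p electron whereas Al⁺ must break into a filled 3s² pair, so IE_2(Al) > IE_2(Si) even though Si has the higher nuclear charge.
The numbers (kJ/mol): C 2353, Mg 1451, Si 1577, Al 1817.
Putting it together, IE_2: Mg < Si < Al < C.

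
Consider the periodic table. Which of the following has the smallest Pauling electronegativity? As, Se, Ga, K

K is in period 4, group 1; Ga is in period 4, group 13; As is in period 4, group 15; Se is in period 4, group 16.
EN rises left→right (higher Z_eff, smaller atoms) and falls top→bottom (larger, more shielded atoms).
All lie in period 4, so electronegativity increases left to right.
The smallest Pauling electronegativity among these belongs to K.

K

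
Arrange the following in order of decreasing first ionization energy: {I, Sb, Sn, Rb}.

Removing the outermost electron gets harder across a period and easier down a group.
All lie in period 5, so first ionization energy increases left to right.
So from highest to lowest: I > Sb > Sn > Rb.

I > Sb > Sn > Rb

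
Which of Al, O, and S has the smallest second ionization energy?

Al

Consider each +1 ion: Al⁺ still has 2 valence electrons; O⁺ still has 5 valence electrons; S⁺ still has 5 valence electrons.
All are still removing valence electrons, so compare the +1 ions as you would atoms: IE_2 generally rises across a period (higher Z_eff) and falls down a group (larger shell), subject to the usual subshell exceptions.
Valence configurations: Al⁺ [Ne]3s², O⁺ [He]2s²2p³, S⁺ [Ne]3s²3p³.
The numbers (kJ/mol): Al 1817, O 3388, S 2252.
Hence IE_2: Al < S < O.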